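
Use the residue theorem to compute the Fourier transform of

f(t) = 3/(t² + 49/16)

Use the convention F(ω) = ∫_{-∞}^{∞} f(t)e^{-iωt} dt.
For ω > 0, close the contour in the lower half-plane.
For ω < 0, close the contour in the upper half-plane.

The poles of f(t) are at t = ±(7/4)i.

Let g(z) = f(z)e^{-iωz}; for large |z| the factor e^{-iωz} decays in the lower half-plane when ω > 0 and in the upper half-plane when ω < 0.

Case ω > 0 (lower half-plane, clockwise contour ⇒ F(ω) = -2πi·ΣRes):
  Res_{z = - \frac{7 i}{4}} g(z) = \frac{6 i e^{- \frac{7 \omega}{4}}}{7}
  F(ω) = -2πi·ΣRes = \frac{12 \pi e^{- \frac{7 \omega}{4}}}{7}

Case ω < 0 (upper half-plane, counterclockwise contour ⇒ F(ω) = +2πi·ΣRes):
  Res_{z = \frac{7 i}{4}} g(z) = - \frac{6 i e^{\frac{7 \omega}{4}}}{7}
  F(ω) = 2πi·ΣRes = \frac{12 \pi e^{\frac{7 \omega}{4}}}{7}

Both cases combine into a single formula in |ω|:

F(ω) = \frac{12 \pi e^{- \frac{7 \left|{\omega}\right|}{4}}}{7}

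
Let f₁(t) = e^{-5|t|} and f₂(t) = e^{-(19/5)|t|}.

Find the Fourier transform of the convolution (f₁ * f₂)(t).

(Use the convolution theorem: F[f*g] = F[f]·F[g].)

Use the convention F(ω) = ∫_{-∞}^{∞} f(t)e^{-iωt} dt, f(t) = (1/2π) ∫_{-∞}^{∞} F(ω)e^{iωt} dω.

F[f₁*f₂](ω) = \frac{1900}{\left(\omega^{2} + 25\right) \left(25 \omega^{2} + 361\right)}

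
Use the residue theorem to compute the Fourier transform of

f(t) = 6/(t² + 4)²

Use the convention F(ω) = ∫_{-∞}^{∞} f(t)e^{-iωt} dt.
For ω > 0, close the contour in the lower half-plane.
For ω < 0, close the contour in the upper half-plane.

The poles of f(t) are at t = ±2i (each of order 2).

Let g(z) = f(z)e^{-iωz}; for large |z| the factor e^{-iωz} decays in the lower half-plane when ω > 0 and in the upper half-plane when ω < 0.

Case ω > 0 (lower half-plane, clockwise contour ⇒ F(ω) = -2πi·ΣRes):
  Res_{z = - 2 i} g(z) = \frac{3 i \left(2 \omega + 1\right) e^{- 2 \omega}}{16} (pole of order 2)
  F(ω) = -2πi·ΣRes = \frac{3 \pi \left(2 \omega + 1\right) e^{- 2 \omega}}{8}

Case ω < 0 (upper half-plane, counterclockwise contour ⇒ F(ω) = +2πi·ΣRes):
  Res_{z = 2 i} g(z) = \frac{3 i \left(2 \omega - 1\right) e^{2 \omega}}{16} (pole of order 2)
  F(ω) = 2πi·ΣRes = \frac{3 \pi \left(1 - 2 \omega\right) e^{2 \omega}}{8}

Both cases combine into a single formula in |ω|:

F(ω) = \frac{3 \pi \left(2 \left|{\omega}\right| + 1\right) e^{- 2 \left|{\omega}\right|}}{8}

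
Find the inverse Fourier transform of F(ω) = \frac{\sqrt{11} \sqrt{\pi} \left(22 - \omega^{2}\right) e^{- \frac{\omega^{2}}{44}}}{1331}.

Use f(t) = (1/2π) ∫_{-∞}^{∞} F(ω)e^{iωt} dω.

f(t) = 4 t^{2} e^{- 11 t^{2}}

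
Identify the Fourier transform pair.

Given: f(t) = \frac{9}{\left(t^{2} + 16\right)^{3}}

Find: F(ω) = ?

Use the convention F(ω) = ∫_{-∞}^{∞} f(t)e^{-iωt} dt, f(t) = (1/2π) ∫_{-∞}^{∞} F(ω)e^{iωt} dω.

F(ω) = \frac{9 \pi \left(16 \omega^{2} + 12 \left|{\omega}\right| + 3\right) e^{- 4 \left|{\omega}\right|}}{8192}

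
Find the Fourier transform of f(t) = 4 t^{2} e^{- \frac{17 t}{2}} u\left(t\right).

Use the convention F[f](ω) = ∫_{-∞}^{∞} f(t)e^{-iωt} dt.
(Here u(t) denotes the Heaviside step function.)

F(ω) = \frac{64}{\left(2 i \omega + 17\right)^{3}}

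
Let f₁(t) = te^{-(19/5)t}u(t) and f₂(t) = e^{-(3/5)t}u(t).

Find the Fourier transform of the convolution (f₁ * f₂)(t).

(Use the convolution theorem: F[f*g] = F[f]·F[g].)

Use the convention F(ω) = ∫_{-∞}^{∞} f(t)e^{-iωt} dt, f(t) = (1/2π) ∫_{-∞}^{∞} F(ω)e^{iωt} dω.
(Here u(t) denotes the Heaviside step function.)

F[f₁*f₂](ω) = \frac{125}{\left(5 i \omega + 3\right) \left(5 i \omega + 19\right)^{2}}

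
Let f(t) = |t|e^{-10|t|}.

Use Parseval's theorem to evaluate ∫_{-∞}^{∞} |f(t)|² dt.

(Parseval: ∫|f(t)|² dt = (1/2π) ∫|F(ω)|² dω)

∫|f(t)|² dt = \frac{1}{2000}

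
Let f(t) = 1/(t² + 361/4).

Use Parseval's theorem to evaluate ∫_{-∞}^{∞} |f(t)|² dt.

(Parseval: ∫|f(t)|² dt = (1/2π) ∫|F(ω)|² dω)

∫|f(t)|² dt = \frac{4 \pi}{6859}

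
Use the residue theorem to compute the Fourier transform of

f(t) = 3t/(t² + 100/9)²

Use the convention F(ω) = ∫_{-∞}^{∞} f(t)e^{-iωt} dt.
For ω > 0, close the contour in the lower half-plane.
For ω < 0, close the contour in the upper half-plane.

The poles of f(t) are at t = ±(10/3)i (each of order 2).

Let g(z) = f(z)e^{-iωz}; for large |z| the factor e^{-iωz} decays in the lower half-plane when ω > 0 and in the upper half-plane when ω < 0.

Case ω > 0 (lower half-plane, clockwise contour ⇒ F(ω) = -2πi·ΣRes):
  Res_{z = - \frac{10 i}{3}} g(z) = \frac{9 \omega e^{- \frac{10 \omega}{3}}}{40} (pole of order 2)
  F(ω) = -2πi·ΣRes = - \frac{9 i \pi \omega e^{- \frac{10 \omega}{3}}}{20}

Case ω < 0 (upper half-plane, counterclockwise contour ⇒ F(ω) = +2πi·ΣRes):
  Res_{z = \frac{10 i}{3}} g(z) = - \frac{9 \omega e^{\frac{10 \omega}{3}}}{40} (pole of order 2)
  F(ω) = 2πi·ΣRes = - \frac{9 i \pi \omega e^{\frac{10 \omega}{3}}}{20}

Both cases combine into a single formula in |ω|:

F(ω) = - \frac{9 i \pi \omega e^{- \frac{10 \left|{\omega}\right|}{3}}}{20}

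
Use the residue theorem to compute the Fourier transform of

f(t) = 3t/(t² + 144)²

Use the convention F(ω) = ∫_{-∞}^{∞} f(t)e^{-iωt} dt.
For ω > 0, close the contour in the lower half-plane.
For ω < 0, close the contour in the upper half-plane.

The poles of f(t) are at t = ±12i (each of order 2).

Let g(z) = f(z)e^{-iωz}; for large |z| the factor e^{-iωz} decays in the lower half-plane when ω > 0 and in the upper half-plane when ω < 0.

Case ω > 0 (lower half-plane, clockwise contour ⇒ F(ω) = -2πi·ΣRes):
  Res_{z = - 12 i} g(z) = \frac{\omega e^{- 12 \omega}}{16} (pole of order 2)
  F(ω) = -2πi·ΣRes = - \frac{i \pi \omega e^{- 12 \omega}}{8}

Case ω < 0 (upper half-plane, counterclockwise contour ⇒ F(ω) = +2πi·ΣRes):
  Res_{z = 12 i} g(z) = - \frac{\omega e^{12 \omega}}{16} (pole of order 2)
  F(ω) = 2πi·ΣRes = - \frac{i \pi \omega e^{12 \omega}}{8}

Both cases combine into a single formula in |ω|:

F(ω) = - \frac{i \pi \omega e^{- 12 \left|{\omega}\right|}}{8}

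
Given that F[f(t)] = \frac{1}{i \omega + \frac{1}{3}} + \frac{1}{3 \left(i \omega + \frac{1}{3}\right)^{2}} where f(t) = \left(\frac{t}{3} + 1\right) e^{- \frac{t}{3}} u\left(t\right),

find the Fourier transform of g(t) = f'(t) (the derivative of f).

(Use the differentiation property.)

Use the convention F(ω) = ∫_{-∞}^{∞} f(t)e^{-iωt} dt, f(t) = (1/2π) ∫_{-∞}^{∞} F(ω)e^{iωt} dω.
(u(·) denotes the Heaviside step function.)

F[g](ω) = \frac{3 \omega \left(3 \omega - 2 i\right)}{9 \omega^{2} - 6 i \omega - 1}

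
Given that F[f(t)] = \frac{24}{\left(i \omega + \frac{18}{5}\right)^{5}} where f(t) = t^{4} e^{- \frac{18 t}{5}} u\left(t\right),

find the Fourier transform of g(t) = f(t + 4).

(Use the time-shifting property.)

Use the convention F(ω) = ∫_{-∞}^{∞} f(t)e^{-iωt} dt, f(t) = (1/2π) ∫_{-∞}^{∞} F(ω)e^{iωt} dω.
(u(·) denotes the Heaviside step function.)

F[g](ω) = \frac{75000 e^{4 i \omega}}{\left(5 i \omega + 18\right)^{5}}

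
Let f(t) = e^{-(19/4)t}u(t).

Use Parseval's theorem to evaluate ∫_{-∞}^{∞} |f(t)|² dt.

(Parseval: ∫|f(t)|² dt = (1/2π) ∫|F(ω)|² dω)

∫|f(t)|² dt = \frac{2}{19}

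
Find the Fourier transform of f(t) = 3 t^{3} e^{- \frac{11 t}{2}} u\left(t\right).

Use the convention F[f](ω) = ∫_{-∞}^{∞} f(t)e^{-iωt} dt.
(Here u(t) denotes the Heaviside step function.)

F(ω) = \frac{288}{\left(2 i \omega + 11\right)^{4}}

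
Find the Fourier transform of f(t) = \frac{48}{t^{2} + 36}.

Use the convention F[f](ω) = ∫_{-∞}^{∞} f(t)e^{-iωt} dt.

F(ω) = 8 \pi e^{- 6 \left|{\omega}\right|}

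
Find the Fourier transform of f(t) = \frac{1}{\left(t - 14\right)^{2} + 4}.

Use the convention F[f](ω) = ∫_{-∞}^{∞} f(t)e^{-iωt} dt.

F(ω) = \frac{\pi e^{- 14 i \omega - 2 \left|{\omega}\right|}}{2}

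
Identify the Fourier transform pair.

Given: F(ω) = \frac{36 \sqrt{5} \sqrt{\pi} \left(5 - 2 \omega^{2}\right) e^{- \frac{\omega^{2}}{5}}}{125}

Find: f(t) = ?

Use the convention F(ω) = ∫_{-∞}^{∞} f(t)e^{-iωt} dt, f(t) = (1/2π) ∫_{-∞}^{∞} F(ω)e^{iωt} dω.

f(t) = 9 t^{2} e^{- \frac{5 t^{2}}{4}}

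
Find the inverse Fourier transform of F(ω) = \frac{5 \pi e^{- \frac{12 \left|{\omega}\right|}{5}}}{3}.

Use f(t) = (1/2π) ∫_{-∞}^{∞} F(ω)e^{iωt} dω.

f(t) = \frac{4}{t^{2} + \frac{144}{25}}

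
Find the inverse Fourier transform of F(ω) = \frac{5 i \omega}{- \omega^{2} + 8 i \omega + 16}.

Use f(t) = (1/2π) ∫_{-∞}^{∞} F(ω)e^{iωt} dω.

f(t) = 5 \left(1 - 4 t\right) e^{- 4 t} u\left(t\right)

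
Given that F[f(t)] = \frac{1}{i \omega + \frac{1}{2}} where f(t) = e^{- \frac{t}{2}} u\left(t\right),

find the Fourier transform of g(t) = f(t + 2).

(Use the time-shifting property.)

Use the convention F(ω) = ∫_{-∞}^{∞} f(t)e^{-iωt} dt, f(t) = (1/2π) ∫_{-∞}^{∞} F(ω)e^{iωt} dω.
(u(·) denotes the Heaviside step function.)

F[g](ω) = \frac{2 e^{2 i \omega}}{2 i \omega + 1}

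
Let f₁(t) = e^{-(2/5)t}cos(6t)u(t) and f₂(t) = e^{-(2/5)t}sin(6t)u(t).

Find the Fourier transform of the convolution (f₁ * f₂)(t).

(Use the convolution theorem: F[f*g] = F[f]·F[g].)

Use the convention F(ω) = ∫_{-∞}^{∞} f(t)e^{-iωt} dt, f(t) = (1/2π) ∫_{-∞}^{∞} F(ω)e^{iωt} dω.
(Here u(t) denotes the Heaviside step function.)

F[f₁*f₂](ω) = \frac{750 \left(5 i \omega + 2\right)}{\left(\left(5 i \omega + 2\right)^{2} + 900\right)^{2}}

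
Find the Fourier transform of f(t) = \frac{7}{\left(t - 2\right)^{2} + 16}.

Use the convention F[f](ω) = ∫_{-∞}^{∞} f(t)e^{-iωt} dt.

F(ω) = \frac{7 \pi e^{- 2 i \omega - 4 \left|{\omega}\right|}}{4}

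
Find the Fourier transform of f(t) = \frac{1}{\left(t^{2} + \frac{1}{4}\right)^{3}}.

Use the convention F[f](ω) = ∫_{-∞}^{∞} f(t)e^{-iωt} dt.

F(ω) = \pi \left(\omega^{2} + 6 \left|{\omega}\right| + 12\right) e^{- \frac{\left|{\omega}\right|}{2}}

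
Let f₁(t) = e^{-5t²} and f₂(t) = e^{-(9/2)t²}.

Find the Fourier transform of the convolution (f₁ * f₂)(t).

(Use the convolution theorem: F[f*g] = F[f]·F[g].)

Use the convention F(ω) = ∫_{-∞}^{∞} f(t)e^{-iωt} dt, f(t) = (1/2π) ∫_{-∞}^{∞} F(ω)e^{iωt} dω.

F[f₁*f₂](ω) = \frac{\sqrt{10} \pi e^{- \frac{19 \omega^{2}}{180}}}{15}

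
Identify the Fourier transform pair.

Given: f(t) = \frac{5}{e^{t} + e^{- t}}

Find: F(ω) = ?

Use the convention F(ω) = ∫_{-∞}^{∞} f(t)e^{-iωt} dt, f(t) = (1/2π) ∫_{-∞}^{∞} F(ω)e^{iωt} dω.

F(ω) = \frac{5 \pi}{2 \cosh{\left(\frac{\pi \omega}{2} \right)}}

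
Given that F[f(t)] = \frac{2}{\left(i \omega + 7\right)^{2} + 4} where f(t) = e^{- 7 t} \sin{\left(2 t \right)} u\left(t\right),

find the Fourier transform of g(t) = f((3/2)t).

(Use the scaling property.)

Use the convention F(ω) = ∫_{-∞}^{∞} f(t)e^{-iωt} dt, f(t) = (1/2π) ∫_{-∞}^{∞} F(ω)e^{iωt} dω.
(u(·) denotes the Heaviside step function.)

F[g](ω) = \frac{12}{\left(2 i \omega + 21\right)^{2} + 36}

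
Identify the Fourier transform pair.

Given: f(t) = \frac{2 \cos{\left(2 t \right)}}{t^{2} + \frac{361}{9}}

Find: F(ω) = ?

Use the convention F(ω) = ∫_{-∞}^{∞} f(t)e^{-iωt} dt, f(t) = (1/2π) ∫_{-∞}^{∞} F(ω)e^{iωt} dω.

F(ω) = \frac{3 \pi e^{- \frac{19 \left|{\omega + 2}\right|}{3}}}{19} + \frac{3 \pi e^{- \frac{19 \left|{\omega - 2}\right|}{3}}}{19}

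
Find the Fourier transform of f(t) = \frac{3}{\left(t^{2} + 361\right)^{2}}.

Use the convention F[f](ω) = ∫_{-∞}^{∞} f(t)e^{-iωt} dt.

F(ω) = \frac{3 \pi \left(19 \left|{\omega}\right| + 1\right) e^{- 19 \left|{\omega}\right|}}{13718}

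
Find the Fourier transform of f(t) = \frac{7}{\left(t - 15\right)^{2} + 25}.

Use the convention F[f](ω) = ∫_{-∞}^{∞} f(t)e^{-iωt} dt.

F(ω) = \frac{7 \pi e^{- 15 i \omega - 5 \left|{\omega}\right|}}{5}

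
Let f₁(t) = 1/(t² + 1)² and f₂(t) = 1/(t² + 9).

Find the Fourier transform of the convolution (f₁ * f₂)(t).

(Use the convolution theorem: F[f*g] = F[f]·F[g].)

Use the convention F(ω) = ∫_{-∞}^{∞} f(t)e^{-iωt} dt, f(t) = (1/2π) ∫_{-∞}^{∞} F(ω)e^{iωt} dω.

F[f₁*f₂](ω) = \frac{\pi^{2} \left(\left|{\omega}\right| + 1\right) e^{- 4 \left|{\omega}\right|}}{6}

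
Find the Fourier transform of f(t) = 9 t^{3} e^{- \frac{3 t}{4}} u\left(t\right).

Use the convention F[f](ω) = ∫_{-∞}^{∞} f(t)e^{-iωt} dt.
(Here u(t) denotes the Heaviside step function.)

F(ω) = \frac{13824}{\left(4 i \omega + 3\right)^{4}}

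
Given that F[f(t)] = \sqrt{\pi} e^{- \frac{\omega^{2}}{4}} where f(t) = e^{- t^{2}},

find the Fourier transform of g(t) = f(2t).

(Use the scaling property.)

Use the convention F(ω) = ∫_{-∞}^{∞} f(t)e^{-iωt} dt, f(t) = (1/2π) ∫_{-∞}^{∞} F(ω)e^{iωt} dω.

F[g](ω) = \frac{\sqrt{\pi} e^{- \frac{\omega^{2}}{16}}}{2}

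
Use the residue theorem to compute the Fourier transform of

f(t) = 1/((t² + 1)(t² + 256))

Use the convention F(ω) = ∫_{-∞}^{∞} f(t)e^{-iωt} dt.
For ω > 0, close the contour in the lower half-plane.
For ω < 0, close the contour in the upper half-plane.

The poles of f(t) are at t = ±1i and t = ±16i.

Let g(z) = f(z)e^{-iωz}; for large |z| the factor e^{-iωz} decays in the lower half-plane when ω > 0 and in the upper half-plane when ω < 0.

Case ω > 0 (lower half-plane, clockwise contour ⇒ F(ω) = -2πi·ΣRes):
  Res_{z = - i} g(z) = \frac{i e^{- \omega}}{510}
  Res_{z = - 16 i} g(z) = - \frac{i e^{- 16 \omega}}{8160}
  F(ω) = -2πi·ΣRes = \frac{\pi e^{- \omega}}{255} - \frac{\pi e^{- 16 \omega}}{4080}

Case ω < 0 (upper half-plane, counterclockwise contour ⇒ F(ω) = +2πi·ΣRes):
  Res_{z = i} g(z) = - \frac{i e^{\omega}}{510}
  Res_{z = 16 i} g(z) = \frac{i e^{16 \omega}}{8160}
  F(ω) = 2πi·ΣRes = \frac{\pi \left(16 - e^{15 \omega}\right) e^{\omega}}{4080}

Both cases combine into a single formula in |ω|:

F(ω) = \frac{\pi e^{- \left|{\omega}\right|}}{255} - \frac{\pi e^{- 16 \left|{\omega}\right|}}{4080}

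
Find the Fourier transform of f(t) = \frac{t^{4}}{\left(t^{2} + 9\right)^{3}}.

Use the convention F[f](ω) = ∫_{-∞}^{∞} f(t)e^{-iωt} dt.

F(ω) = \frac{\pi \left(3 \omega^{2} - 5 \left|{\omega}\right| + 1\right) e^{- 3 \left|{\omega}\right|}}{8}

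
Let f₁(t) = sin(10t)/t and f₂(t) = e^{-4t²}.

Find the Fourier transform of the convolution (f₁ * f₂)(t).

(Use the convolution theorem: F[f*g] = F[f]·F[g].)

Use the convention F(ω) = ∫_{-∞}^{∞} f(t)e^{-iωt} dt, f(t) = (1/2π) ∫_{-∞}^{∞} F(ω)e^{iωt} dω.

F[f₁*f₂](ω) = \begin{cases} \frac{\pi^{\frac{3}{2}} e^{- \frac{\omega^{2}}{16}}}{2} & \text{for}\: \omega > -10 \wedge \omega < 10 \\0 & \text{otherwise} \end{cases}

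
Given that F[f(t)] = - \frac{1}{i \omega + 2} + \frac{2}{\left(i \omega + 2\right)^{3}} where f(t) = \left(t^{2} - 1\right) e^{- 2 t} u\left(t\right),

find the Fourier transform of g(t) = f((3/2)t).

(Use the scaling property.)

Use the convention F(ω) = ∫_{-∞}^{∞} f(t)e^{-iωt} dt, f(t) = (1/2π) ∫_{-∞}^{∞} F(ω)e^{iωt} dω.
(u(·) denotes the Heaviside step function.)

F[g](ω) = \frac{9 i \omega - 2 \left(i \omega + 3\right)^{3} + 27}{2 \left(i \omega + 3\right)^{4}}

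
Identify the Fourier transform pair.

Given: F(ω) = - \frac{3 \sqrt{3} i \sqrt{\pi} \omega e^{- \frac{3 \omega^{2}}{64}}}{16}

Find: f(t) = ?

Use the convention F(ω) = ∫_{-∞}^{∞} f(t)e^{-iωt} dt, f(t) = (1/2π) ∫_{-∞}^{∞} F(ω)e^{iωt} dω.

f(t) = 8 t e^{- \frac{16 t^{2}}{3}}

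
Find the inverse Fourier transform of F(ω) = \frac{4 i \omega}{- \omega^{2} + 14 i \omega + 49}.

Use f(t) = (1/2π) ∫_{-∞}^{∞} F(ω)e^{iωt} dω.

f(t) = 4 \left(1 - 7 t\right) e^{- 7 t} u\left(t\right)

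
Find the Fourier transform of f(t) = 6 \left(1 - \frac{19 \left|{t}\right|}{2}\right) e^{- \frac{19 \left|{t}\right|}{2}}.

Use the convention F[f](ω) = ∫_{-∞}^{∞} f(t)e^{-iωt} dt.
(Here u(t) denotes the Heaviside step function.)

F(ω) = \frac{3648 \omega^{2}}{\left(4 \omega^{2} + 361\right)^{2}}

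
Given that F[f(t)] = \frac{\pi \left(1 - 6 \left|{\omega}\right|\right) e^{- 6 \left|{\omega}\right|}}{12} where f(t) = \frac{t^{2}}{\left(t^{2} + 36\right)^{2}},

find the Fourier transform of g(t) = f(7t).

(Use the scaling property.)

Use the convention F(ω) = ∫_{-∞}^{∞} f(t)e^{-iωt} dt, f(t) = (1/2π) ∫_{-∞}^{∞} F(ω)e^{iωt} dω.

F[g](ω) = \frac{\pi \left(7 - 6 \left|{\omega}\right|\right) e^{- \frac{6 \left|{\omega}\right|}{7}}}{588}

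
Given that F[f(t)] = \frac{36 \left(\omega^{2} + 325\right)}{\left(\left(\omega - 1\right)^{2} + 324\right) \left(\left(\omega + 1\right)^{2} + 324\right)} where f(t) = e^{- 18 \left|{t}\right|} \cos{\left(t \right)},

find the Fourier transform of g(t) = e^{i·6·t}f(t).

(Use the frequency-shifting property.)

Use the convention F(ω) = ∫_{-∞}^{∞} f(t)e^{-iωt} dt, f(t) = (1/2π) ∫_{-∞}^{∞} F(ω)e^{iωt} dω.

F[g](ω) = \frac{36 \left(\left(\omega - 6\right)^{2} + 325\right)}{\left(\left(\omega - 7\right)^{2} + 324\right) \left(\left(\omega - 5\right)^{2} + 324\right)}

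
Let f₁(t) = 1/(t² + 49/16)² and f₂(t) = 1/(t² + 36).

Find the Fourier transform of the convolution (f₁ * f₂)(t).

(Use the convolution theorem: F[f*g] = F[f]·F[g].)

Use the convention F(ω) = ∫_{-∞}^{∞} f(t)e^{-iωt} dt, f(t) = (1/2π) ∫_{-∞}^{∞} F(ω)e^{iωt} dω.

F[f₁*f₂](ω) = \frac{4 \pi^{2} \left(7 \left|{\omega}\right| + 4\right) e^{- \frac{31 \left|{\omega}\right|}{4}}}{1029}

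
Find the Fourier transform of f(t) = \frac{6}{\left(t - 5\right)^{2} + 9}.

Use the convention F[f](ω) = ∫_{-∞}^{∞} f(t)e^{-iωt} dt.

F(ω) = 2 \pi e^{- 5 i \omega - 3 \left|{\omega}\right|}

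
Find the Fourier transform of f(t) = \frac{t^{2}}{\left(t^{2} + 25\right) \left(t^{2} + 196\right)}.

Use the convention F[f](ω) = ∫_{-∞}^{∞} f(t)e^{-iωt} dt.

F(ω) = \frac{\pi \left(14 - 5 e^{9 \left|{\omega}\right|}\right) e^{- 14 \left|{\omega}\right|}}{171}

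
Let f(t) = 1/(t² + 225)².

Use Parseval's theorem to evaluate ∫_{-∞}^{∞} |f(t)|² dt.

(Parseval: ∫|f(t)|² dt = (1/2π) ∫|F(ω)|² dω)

∫|f(t)|² dt = \frac{\pi}{546750000}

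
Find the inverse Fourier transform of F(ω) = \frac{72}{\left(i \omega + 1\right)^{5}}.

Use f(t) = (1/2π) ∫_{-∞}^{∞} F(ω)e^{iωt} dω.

f(t) = 3 t^{4} e^{- t} u\left(t\right)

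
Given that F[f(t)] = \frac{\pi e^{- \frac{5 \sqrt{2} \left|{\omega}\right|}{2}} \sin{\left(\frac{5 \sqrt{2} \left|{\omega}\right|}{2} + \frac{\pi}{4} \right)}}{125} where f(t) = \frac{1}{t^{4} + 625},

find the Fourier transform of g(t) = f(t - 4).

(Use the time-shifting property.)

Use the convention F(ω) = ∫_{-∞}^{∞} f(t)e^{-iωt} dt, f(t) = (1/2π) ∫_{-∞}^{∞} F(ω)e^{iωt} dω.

F[g](ω) = \frac{\pi e^{- 4 i \omega - \frac{5 \sqrt{2} \left|{\omega}\right|}{2}} \sin{\left(\frac{5 \sqrt{2} \left|{\omega}\right|}{2} + \frac{\pi}{4} \right)}}{125}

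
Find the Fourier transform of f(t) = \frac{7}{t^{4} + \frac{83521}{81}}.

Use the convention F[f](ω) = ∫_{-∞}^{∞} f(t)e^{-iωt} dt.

F(ω) = \frac{189 \pi e^{- \frac{17 \sqrt{2} \left|{\omega}\right|}{6}} \sin{\left(\frac{17 \sqrt{2} \left|{\omega}\right|}{6} + \frac{\pi}{4} \right)}}{4913}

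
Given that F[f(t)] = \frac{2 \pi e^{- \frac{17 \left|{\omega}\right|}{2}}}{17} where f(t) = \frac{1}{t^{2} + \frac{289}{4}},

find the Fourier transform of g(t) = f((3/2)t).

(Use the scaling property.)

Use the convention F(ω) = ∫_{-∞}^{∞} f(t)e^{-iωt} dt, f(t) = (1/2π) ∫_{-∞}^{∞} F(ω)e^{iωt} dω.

F[g](ω) = \frac{4 \pi e^{- \frac{17 \left|{\omega}\right|}{3}}}{51}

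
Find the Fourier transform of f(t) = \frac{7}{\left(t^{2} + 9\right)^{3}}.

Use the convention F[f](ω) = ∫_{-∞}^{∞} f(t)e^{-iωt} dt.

F(ω) = \frac{7 \pi \left(3 \omega^{2} + 3 \left|{\omega}\right| + 1\right) e^{- 3 \left|{\omega}\right|}}{648}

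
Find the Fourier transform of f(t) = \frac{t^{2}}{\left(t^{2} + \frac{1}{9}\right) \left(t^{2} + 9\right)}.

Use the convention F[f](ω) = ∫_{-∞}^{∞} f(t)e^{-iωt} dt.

F(ω) = \frac{27 \pi e^{- 3 \left|{\omega}\right|}}{80} - \frac{3 \pi e^{- \frac{\left|{\omega}\right|}{3}}}{80}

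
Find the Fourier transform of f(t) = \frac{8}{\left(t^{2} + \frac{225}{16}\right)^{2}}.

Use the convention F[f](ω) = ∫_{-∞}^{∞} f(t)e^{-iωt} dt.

F(ω) = \frac{64 \pi \left(15 \left|{\omega}\right| + 4\right) e^{- \frac{15 \left|{\omega}\right|}{4}}}{3375}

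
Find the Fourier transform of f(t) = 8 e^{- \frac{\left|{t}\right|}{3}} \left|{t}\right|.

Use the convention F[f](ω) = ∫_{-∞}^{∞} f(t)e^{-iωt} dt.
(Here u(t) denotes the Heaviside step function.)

F(ω) = \frac{144 \left(1 - 9 \omega^{2}\right)}{\left(9 \omega^{2} + 1\right)^{2}}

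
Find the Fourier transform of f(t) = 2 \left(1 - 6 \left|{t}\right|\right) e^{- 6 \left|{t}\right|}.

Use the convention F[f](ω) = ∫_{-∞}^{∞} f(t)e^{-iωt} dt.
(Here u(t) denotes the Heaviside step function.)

F(ω) = \frac{48 \omega^{2}}{\left(\omega^{2} + 36\right)^{2}}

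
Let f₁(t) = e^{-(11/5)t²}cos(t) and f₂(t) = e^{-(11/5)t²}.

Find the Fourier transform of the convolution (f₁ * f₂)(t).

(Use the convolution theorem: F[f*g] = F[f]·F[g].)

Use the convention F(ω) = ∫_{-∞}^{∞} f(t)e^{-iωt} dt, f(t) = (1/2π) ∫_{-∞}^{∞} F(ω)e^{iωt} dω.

F[f₁*f₂](ω) = \frac{5 \pi \left(e^{\frac{5 \omega}{11}} + 1\right) e^{- \frac{5 \omega^{2}}{22} - \frac{5 \omega}{22} - \frac{5}{44}}}{22}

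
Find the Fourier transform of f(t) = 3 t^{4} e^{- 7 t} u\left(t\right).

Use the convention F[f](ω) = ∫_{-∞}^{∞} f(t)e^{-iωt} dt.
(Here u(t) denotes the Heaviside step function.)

F(ω) = \frac{72}{\left(i \omega + 7\right)^{5}}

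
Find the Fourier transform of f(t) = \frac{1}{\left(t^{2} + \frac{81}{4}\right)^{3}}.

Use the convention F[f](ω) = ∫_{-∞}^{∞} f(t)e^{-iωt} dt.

F(ω) = \frac{\pi \left(27 \omega^{2} + 18 \left|{\omega}\right| + 4\right) e^{- \frac{9 \left|{\omega}\right|}{2}}}{19683}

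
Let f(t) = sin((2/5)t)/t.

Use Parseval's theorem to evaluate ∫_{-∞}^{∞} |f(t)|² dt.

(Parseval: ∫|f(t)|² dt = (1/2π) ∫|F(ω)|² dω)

∫|f(t)|² dt = \frac{2 \pi}{5}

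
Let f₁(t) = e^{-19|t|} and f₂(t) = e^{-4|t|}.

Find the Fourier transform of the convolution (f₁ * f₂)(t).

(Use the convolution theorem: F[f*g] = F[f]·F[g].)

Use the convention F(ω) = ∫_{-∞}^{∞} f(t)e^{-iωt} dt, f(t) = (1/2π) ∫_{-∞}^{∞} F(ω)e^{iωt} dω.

F[f₁*f₂](ω) = \frac{304}{\left(\omega^{2} + 16\right) \left(\omega^{2} + 361\right)}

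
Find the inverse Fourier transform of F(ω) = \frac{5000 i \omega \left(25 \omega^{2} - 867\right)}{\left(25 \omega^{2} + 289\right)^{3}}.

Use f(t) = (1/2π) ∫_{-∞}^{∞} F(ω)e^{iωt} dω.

f(t) = 2 t e^{- \frac{17 \left|{t}\right|}{5}} \left|{t}\right|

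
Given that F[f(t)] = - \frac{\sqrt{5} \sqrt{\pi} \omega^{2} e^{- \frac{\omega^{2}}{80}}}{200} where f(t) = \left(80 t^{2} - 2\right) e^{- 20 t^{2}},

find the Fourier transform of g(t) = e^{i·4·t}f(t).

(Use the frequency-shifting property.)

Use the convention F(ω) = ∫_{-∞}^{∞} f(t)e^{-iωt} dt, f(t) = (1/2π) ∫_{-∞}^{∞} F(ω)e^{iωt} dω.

F[g](ω) = - \frac{\sqrt{5} \sqrt{\pi} \left(\omega - 4\right)^{2} e^{- \frac{\left(\omega - 4\right)^{2}}{80}}}{200}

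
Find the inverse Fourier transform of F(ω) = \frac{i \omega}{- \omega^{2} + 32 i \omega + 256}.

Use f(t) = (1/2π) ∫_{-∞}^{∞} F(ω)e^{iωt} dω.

f(t) = \left(1 - 16 t\right) e^{- 16 t} u\left(t\right)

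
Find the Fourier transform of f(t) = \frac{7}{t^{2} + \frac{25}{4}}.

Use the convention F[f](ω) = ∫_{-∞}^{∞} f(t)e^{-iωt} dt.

F(ω) = \frac{14 \pi e^{- \frac{5 \left|{\omega}\right|}{2}}}{5}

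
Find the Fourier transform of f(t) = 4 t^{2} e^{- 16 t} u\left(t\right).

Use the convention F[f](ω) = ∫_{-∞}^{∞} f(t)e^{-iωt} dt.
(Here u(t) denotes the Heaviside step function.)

F(ω) = \frac{8}{\left(i \omega + 16\right)^{3}}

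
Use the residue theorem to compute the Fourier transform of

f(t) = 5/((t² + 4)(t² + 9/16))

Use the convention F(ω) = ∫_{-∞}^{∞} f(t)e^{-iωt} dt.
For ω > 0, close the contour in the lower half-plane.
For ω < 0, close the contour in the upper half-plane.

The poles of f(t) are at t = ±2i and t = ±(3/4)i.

Let g(z) = f(z)e^{-iωz}; for large |z| the factor e^{-iωz} decays in the lower half-plane when ω > 0 and in the upper half-plane when ω < 0.

Case ω > 0 (lower half-plane, clockwise contour ⇒ F(ω) = -2πi·ΣRes):
  Res_{z = - 2 i} g(z) = - \frac{4 i e^{- 2 \omega}}{11}
  Res_{z = - \frac{3 i}{4}} g(z) = \frac{32 i e^{- \frac{3 \omega}{4}}}{33}
  F(ω) = -2πi·ΣRes = - \frac{8 \pi e^{- 2 \omega}}{11} + \frac{64 \pi e^{- \frac{3 \omega}{4}}}{33}

Case ω < 0 (upper half-plane, counterclockwise contour ⇒ F(ω) = +2πi·ΣRes):
  Res_{z = 2 i} g(z) = \frac{4 i e^{2 \omega}}{11}
  Res_{z = \frac{3 i}{4}} g(z) = - \frac{32 i e^{\frac{3 \omega}{4}}}{33}
  F(ω) = 2πi·ΣRes = \frac{8 \pi \left(8 e^{\frac{3 \omega}{4}} - 3 e^{2 \omega}\right)}{33}

Both cases combine into a single formula in |ω|:

F(ω) = - \frac{8 \pi e^{- 2 \left|{\omega}\right|}}{11} + \frac{64 \pi e^{- \frac{3 \left|{\omega}\right|}{4}}}{33}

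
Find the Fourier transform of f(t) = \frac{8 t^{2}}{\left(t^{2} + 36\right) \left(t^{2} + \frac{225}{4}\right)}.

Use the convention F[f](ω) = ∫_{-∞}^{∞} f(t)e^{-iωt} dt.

F(ω) = - \frac{64 \pi e^{- 6 \left|{\omega}\right|}}{27} + \frac{80 \pi e^{- \frac{15 \left|{\omega}\right|}{2}}}{27}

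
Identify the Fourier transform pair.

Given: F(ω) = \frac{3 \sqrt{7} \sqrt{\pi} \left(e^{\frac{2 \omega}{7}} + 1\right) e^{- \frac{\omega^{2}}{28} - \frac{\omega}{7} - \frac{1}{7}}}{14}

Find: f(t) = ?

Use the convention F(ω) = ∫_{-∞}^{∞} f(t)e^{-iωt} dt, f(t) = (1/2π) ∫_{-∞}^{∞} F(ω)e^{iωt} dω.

f(t) = 3 e^{- 7 t^{2}} \cos{\left(2 t \right)}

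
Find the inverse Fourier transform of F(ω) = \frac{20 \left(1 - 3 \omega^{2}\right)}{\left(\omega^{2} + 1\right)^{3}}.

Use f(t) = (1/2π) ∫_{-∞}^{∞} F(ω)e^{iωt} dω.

f(t) = 5 t^{2} e^{- \left|{t}\right|}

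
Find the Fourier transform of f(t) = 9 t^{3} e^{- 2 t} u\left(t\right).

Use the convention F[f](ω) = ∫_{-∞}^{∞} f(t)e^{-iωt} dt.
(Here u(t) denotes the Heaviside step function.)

F(ω) = \frac{54}{\left(i \omega + 2\right)^{4}}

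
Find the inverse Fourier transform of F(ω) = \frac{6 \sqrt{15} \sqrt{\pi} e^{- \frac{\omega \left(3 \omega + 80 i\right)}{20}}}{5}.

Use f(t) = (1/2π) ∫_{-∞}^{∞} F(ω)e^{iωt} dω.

f(t) = 6 e^{- \frac{5 \left(t - 4\right)^{2}}{3}}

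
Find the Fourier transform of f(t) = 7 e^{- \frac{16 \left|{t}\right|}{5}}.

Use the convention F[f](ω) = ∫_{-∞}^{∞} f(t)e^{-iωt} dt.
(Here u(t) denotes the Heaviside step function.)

F(ω) = \frac{1120}{25 \omega^{2} + 256}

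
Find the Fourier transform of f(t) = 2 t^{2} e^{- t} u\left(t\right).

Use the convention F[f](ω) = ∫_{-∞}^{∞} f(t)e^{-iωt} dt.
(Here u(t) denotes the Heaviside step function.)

F(ω) = \frac{4}{\left(i \omega + 1\right)^{3}}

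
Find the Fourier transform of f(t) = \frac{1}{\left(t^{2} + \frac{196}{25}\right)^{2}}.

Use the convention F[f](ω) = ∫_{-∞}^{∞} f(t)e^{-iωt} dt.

F(ω) = \frac{25 \pi \left(14 \left|{\omega}\right| + 5\right) e^{- \frac{14 \left|{\omega}\right|}{5}}}{5488}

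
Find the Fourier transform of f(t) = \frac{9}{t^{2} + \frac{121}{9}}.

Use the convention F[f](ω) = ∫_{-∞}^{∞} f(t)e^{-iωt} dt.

F(ω) = \frac{27 \pi e^{- \frac{11 \left|{\omega}\right|}{3}}}{11}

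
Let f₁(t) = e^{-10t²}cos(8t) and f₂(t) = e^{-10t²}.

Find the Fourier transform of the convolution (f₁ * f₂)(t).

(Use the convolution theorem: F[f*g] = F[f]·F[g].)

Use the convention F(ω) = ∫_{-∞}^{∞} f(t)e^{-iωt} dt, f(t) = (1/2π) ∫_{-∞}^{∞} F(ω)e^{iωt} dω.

F[f₁*f₂](ω) = \frac{\pi \left(e^{\frac{4 \omega}{5}} + 1\right) e^{- \frac{\omega^{2}}{20} - \frac{2 \omega}{5} - \frac{8}{5}}}{20}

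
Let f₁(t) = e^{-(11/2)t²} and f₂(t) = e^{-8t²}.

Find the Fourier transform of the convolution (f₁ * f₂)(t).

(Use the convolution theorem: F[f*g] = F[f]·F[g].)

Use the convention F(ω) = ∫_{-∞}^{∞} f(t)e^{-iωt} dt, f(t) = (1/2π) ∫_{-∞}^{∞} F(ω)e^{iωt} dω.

F[f₁*f₂](ω) = \frac{\sqrt{11} \pi e^{- \frac{27 \omega^{2}}{352}}}{22}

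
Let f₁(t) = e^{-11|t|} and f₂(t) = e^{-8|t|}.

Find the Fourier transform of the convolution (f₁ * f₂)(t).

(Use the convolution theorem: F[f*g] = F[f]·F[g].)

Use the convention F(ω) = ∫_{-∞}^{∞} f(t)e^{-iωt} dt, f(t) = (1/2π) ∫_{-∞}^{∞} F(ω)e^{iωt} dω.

F[f₁*f₂](ω) = \frac{352}{\left(\omega^{2} + 64\right) \left(\omega^{2} + 121\right)}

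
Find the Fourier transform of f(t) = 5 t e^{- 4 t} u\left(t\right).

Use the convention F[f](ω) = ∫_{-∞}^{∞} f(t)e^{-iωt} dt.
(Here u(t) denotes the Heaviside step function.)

F(ω) = \frac{5}{\left(i \omega + 4\right)^{2}}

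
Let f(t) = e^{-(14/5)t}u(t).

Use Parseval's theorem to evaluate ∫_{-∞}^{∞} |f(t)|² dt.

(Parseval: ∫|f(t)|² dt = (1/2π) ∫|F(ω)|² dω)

∫|f(t)|² dt = \frac{5}{28}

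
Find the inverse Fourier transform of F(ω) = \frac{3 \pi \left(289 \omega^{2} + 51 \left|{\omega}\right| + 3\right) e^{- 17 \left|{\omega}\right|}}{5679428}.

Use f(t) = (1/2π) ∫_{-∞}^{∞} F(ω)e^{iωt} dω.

f(t) = \frac{6}{\left(t^{2} + 289\right)^{3}}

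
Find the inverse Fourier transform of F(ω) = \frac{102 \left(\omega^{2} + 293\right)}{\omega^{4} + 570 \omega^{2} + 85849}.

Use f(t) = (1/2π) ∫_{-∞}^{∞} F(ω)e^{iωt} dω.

f(t) = 3 e^{- 17 \left|{t}\right|} \cos{\left(2 \left|{t}\right| \right)}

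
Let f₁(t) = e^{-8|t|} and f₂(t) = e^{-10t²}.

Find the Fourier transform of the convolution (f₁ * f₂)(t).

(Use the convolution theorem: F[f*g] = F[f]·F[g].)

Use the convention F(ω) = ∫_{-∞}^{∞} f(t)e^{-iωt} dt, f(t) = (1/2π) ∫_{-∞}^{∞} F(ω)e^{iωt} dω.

F[f₁*f₂](ω) = \frac{8 \sqrt{10} \sqrt{\pi} e^{- \frac{\omega^{2}}{40}}}{5 \left(\omega^{2} + 64\right)}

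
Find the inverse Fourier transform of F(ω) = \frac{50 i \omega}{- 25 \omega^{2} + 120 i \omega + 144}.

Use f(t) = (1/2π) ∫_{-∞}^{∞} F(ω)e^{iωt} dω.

f(t) = 2 \left(1 - \frac{12 t}{5}\right) e^{- \frac{12 t}{5}} u\left(t\right)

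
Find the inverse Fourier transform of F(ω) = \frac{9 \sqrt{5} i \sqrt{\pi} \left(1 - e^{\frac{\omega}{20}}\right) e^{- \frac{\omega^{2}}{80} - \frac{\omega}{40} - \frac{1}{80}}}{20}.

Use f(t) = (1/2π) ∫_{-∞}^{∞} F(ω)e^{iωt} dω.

f(t) = 9 e^{- 20 t^{2}} \sin{\left(t \right)}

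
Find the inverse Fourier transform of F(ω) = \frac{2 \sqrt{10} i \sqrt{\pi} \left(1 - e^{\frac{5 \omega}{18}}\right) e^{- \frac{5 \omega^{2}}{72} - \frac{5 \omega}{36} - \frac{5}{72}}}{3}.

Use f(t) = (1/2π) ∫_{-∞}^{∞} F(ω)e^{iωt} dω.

f(t) = 8 e^{- \frac{18 t^{2}}{5}} \sin{\left(t \right)}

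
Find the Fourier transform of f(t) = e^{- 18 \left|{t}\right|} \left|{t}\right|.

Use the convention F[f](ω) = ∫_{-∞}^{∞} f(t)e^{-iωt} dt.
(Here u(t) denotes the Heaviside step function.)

F(ω) = \frac{2 \left(324 - \omega^{2}\right)}{\left(\omega^{2} + 324\right)^{2}}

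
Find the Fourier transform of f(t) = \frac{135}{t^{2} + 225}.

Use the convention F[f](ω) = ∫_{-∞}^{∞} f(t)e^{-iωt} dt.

F(ω) = 9 \pi e^{- 15 \left|{\omega}\right|}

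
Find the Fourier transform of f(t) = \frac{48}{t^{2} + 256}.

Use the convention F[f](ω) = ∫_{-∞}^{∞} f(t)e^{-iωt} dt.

F(ω) = 3 \pi e^{- 16 \left|{\omega}\right|}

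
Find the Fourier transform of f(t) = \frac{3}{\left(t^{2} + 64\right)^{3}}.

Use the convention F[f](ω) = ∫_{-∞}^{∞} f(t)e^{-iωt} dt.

F(ω) = \frac{3 \pi \left(64 \omega^{2} + 24 \left|{\omega}\right| + 3\right) e^{- 8 \left|{\omega}\right|}}{262144}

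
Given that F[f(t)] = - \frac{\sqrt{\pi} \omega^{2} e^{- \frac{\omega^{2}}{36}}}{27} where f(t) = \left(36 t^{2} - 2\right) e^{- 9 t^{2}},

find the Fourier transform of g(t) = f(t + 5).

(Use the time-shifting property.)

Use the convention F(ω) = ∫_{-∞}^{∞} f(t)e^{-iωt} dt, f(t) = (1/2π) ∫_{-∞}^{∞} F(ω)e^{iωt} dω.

F[g](ω) = - \frac{\sqrt{\pi} \omega^{2} e^{- \frac{\omega \left(\omega - 180 i\right)}{36}}}{27}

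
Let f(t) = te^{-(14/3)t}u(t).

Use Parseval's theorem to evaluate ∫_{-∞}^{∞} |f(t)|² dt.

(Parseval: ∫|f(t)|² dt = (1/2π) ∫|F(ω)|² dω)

∫|f(t)|² dt = \frac{27}{10976}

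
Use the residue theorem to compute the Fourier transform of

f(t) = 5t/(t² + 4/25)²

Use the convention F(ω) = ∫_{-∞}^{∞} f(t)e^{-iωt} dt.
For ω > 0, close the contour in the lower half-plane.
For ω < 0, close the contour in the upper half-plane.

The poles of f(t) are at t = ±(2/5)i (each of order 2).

Let g(z) = f(z)e^{-iωz}; for large |z| the factor e^{-iωz} decays in the lower half-plane when ω > 0 and in the upper half-plane when ω < 0.

Case ω > 0 (lower half-plane, clockwise contour ⇒ F(ω) = -2πi·ΣRes):
  Res_{z = - \frac{2 i}{5}} g(z) = \frac{25 \omega e^{- \frac{2 \omega}{5}}}{8} (pole of order 2)
  F(ω) = -2πi·ΣRes = - \frac{25 i \pi \omega e^{- \frac{2 \omega}{5}}}{4}

Case ω < 0 (upper half-plane, counterclockwise contour ⇒ F(ω) = +2πi·ΣRes):
  Res_{z = \frac{2 i}{5}} g(z) = - \frac{25 \omega e^{\frac{2 \omega}{5}}}{8} (pole of order 2)
  F(ω) = 2πi·ΣRes = - \frac{25 i \pi \omega e^{\frac{2 \omega}{5}}}{4}

Both cases combine into a single formula in |ω|:

F(ω) = - \frac{25 i \pi \omega e^{- \frac{2 \left|{\omega}\right|}{5}}}{4}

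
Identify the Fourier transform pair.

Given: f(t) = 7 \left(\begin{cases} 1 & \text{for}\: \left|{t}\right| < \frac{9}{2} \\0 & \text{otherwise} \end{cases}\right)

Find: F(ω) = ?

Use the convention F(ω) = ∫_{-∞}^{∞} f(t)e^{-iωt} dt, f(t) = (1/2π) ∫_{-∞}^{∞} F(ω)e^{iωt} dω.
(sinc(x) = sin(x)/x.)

F(ω) = 63 \operatorname{sinc}{\left(\frac{9 \omega}{2} \right)}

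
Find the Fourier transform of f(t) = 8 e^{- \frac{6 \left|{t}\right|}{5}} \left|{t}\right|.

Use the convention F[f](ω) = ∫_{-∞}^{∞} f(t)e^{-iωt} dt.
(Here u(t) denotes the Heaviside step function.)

F(ω) = \frac{400 \left(36 - 25 \omega^{2}\right)}{\left(25 \omega^{2} + 36\right)^{2}}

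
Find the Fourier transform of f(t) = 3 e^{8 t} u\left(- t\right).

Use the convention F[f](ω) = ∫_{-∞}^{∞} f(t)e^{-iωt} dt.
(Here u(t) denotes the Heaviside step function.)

F(ω) = - \frac{3}{i \omega - 8}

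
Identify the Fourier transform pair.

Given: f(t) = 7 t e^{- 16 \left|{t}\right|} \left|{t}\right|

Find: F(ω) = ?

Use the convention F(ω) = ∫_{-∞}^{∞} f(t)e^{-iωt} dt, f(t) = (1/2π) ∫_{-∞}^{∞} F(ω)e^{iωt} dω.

F(ω) = \frac{28 i \omega \left(\omega^{2} - 768\right)}{\left(\omega^{2} + 256\right)^{3}}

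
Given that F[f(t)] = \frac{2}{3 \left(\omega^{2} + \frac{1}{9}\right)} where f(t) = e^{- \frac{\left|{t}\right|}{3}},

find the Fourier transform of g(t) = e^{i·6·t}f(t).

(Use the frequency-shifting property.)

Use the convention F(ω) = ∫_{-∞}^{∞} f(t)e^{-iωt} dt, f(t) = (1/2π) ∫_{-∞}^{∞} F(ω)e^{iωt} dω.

F[g](ω) = \frac{6}{9 \left(\omega - 6\right)^{2} + 1}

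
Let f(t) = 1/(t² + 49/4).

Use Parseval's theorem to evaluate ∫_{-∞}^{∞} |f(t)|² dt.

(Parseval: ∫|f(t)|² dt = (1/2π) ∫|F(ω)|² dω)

∫|f(t)|² dt = \frac{4 \pi}{343}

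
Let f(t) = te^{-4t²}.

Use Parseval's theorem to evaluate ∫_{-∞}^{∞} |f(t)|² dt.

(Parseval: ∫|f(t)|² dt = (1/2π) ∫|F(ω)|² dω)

∫|f(t)|² dt = \frac{\sqrt{2} \sqrt{\pi}}{64}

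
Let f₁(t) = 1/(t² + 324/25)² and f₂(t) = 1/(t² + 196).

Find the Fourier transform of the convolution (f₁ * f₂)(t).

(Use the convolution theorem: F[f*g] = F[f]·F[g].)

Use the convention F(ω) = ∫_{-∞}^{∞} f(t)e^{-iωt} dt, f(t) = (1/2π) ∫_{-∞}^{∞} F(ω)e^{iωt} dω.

F[f₁*f₂](ω) = \frac{25 \pi^{2} \left(18 \left|{\omega}\right| + 5\right) e^{- \frac{88 \left|{\omega}\right|}{5}}}{163296}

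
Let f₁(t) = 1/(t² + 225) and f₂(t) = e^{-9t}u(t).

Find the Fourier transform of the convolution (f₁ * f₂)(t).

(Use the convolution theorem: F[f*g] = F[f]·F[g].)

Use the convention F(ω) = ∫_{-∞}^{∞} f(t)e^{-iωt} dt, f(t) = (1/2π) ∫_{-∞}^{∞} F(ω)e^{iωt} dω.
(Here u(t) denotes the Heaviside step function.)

F[f₁*f₂](ω) = \frac{\pi e^{- 15 \left|{\omega}\right|}}{15 \left(i \omega + 9\right)}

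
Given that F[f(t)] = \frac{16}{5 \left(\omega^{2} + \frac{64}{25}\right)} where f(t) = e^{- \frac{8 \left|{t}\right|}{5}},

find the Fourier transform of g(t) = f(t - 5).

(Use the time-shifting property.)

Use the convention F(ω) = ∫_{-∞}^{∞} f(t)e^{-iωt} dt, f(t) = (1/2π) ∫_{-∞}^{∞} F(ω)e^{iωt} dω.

F[g](ω) = \frac{80 e^{- 5 i \omega}}{25 \omega^{2} + 64}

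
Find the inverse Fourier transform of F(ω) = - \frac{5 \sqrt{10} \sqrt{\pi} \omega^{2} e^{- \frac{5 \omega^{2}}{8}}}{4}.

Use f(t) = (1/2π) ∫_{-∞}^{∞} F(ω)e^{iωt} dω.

f(t) = \left(\frac{8 t^{2}}{5} - 2\right) e^{- \frac{2 t^{2}}{5}}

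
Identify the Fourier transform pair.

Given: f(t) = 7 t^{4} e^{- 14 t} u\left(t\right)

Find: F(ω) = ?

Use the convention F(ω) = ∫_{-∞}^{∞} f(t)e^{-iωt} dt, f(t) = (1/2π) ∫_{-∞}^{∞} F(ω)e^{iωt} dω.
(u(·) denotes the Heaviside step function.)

F(ω) = \frac{168}{\left(i \omega + 14\right)^{5}}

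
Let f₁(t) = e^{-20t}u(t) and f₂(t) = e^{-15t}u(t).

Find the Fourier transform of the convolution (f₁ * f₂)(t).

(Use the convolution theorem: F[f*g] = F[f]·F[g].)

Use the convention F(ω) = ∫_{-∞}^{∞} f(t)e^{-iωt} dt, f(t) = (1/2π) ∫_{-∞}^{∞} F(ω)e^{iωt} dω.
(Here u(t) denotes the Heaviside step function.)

F[f₁*f₂](ω) = \frac{1}{\left(i \omega + 15\right) \left(i \omega + 20\right)}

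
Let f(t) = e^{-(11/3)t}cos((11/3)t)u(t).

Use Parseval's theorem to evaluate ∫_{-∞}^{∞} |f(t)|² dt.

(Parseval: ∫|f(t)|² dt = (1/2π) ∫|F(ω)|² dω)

∫|f(t)|² dt = \frac{9}{88}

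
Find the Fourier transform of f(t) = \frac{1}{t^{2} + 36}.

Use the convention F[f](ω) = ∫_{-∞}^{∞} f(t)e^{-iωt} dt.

F(ω) = \frac{\pi e^{- 6 \left|{\omega}\right|}}{6}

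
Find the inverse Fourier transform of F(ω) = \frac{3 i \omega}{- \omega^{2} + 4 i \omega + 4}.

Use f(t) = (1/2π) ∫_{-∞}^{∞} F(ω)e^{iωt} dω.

f(t) = 3 \left(1 - 2 t\right) e^{- 2 t} u\left(t\right)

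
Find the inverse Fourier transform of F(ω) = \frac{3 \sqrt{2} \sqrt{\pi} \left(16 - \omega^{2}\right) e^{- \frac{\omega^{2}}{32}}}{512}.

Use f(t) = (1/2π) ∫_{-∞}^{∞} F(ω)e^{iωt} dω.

f(t) = 6 t^{2} e^{- 8 t^{2}}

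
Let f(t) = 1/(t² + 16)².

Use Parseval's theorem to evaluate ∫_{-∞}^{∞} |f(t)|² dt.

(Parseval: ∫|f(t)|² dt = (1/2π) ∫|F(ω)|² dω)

∫|f(t)|² dt = \frac{5 \pi}{262144}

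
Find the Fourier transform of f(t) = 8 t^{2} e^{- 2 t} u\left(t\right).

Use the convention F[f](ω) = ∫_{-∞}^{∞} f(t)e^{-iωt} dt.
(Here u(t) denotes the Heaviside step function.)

F(ω) = \frac{16}{\left(i \omega + 2\right)^{3}}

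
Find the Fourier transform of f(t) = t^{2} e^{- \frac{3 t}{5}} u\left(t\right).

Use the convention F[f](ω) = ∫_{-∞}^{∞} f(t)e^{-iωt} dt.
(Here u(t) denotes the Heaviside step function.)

F(ω) = \frac{250}{\left(5 i \omega + 3\right)^{3}}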